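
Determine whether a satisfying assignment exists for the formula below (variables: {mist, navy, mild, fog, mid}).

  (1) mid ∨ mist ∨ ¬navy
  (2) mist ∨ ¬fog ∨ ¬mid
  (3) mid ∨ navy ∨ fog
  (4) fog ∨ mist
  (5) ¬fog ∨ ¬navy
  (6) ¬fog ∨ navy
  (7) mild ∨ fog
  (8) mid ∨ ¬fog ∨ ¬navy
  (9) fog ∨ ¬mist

No

Branch on fog: set fog = True.
(¬navy) alone gives navy = False.
But (navy) is also a unit clause — contradiction.
Backtrack on fog: now try fog = False.
(mist) alone gives mist = True.
But (¬mist) is also a unit clause — contradiction.
Either choice for fog ends in contradiction.
No assignment satisfies every clause.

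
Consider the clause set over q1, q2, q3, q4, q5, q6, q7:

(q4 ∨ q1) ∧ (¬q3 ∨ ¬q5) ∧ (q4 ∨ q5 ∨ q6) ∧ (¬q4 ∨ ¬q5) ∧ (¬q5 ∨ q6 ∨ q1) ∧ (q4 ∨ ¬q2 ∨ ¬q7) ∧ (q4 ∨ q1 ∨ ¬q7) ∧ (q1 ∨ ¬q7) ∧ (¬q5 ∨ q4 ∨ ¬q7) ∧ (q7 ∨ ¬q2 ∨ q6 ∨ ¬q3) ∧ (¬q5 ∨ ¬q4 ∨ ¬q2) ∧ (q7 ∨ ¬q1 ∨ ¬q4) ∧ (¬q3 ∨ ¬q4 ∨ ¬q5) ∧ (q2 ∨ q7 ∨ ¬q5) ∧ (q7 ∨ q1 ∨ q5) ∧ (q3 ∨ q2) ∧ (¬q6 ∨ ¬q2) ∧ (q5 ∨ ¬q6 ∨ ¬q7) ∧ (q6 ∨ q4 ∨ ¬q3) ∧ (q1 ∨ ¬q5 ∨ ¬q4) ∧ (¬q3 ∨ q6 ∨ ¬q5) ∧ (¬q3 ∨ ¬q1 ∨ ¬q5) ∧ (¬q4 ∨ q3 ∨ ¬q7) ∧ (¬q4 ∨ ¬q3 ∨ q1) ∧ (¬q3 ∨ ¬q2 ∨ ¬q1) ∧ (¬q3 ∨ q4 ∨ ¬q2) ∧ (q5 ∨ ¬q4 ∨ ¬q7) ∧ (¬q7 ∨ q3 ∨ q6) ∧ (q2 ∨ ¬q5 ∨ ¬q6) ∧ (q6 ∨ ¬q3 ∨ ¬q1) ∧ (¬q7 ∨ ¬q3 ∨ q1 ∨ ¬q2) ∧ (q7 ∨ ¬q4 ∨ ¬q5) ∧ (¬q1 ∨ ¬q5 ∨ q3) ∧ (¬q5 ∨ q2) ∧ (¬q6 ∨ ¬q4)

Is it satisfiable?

Suppose q4 = False.
Unit clause (q1) forces q1 = True.
Suppose q3 = True.
Unit clause (¬q5) forces q5 = False.
Unit clause (q6) forces q6 = True.
Unit clause (¬q2) forces q2 = False.
Unit clause (¬q7) forces q7 = False.
All clauses are satisfied.
A satisfying assignment: q1: True,  q2: False,  q3: True,  q4: False,  q5: False,  q6: True,  q7: False.

Yes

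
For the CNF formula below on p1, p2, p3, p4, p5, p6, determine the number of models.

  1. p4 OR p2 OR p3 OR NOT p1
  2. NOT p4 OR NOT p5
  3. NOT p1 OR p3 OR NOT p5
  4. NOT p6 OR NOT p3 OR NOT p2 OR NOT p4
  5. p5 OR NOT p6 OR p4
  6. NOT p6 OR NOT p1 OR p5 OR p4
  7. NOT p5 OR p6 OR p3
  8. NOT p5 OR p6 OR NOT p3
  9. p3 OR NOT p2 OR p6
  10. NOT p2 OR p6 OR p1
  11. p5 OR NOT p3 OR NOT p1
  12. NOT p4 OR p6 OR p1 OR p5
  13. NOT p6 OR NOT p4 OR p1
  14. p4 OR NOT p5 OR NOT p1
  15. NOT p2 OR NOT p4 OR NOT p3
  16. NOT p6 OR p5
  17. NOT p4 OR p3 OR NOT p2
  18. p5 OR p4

There are 2^6 = 64 truth assignments over (p1, p2, p3, p4, p5, p6).
Split on p4. With p4 = true, the clauses containing p4 are satisfied and NOT p4 drops from the rest; 1 of the 2^5 = 32 assignments to the other variables satisfy what remains.
With p4 = false, by the same count on the reduced clause set, 4 assignments work.
(One model: p1=F, p2=F, p3=F, p4=F, p5=T, p6=T.)
Total: 1 + 4 = 5.

5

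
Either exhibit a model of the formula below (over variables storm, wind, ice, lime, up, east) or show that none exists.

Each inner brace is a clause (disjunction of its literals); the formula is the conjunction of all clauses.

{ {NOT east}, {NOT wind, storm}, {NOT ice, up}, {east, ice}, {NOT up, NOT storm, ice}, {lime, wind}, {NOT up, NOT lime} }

storm=true; wind=true; ice=true; lime=false; up=true; east=false

Unit clause (NOT east) forces east = false.
Unit clause (ice) forces ice = true.
Unit clause (up) forces up = true.
Unit clause (NOT lime) forces lime = false.
Unit clause (wind) forces wind = true.
Unit clause (storm) forces storm = true.
This assignment satisfies each clause.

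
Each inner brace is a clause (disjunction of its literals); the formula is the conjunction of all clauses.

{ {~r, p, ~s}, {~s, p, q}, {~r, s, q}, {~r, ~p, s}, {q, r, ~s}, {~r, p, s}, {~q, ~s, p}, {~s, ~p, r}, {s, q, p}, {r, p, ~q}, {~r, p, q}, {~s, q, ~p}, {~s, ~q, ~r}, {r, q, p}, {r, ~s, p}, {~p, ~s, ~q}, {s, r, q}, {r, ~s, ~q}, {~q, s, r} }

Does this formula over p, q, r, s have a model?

Unsatisfiable

Case r = 0:
Case q = 1:
Unit clause (p) forces p = 1.
Unit clause (~s) forces s = 0.
That conflicts with the unit clause (s).
So q must be the other value — set q = 0.
Unit clause (~s) forces s = 0.
That conflicts with the unit clause (s).
Neither q = 1 nor q = 0 works.
So r must be the other value — set r = 1.
Case p = 1:
Unit clause (s) forces s = 1.
Unit clause (q) forces q = 1.
That conflicts with the unit clause (~q).
So p must be the other value — set p = 0.
Unit clause (~s) forces s = 0.
That conflicts with the unit clause (s).
Neither p = 1 nor p = 0 works.
Neither r = 1 nor r = 0 works.
No assignment satisfies every clause.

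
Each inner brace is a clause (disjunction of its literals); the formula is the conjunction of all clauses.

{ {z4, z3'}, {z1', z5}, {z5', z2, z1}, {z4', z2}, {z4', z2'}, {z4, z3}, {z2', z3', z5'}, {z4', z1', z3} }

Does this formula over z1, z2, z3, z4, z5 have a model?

Try z4 = 1.
Unit clause (z2) forces z2 = 1.
Now (z2') is unsatisfied and unit — conflict.
That branch fails; take z4 = 0 instead.
Unit clause (z3') forces z3 = 0.
Now (z3) is unsatisfied and unit — conflict.
Neither z4 = 1 nor z4 = 0 works.
No assignment satisfies every clause.

Unsatisfiable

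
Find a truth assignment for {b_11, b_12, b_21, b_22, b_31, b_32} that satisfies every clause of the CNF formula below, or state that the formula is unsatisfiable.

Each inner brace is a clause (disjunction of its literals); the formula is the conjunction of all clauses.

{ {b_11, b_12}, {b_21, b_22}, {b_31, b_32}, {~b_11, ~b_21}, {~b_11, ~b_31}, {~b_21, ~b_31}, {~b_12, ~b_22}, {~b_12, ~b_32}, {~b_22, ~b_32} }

UNSATISFIABLE

Try b_11 = 1.
The clause (~b_21) is unit, so b_21 = 0.
The clause (b_22) is unit, so b_22 = 1.
The clause (~b_31) is unit, so b_31 = 0.
The clause (b_32) is unit, so b_32 = 1.
Now (~b_32) is unsatisfied and unit — conflict.
That branch fails; take b_11 = 0 instead.
The clause (b_12) is unit, so b_12 = 1.
The clause (~b_22) is unit, so b_22 = 0.
The clause (b_21) is unit, so b_21 = 1.
The clause (~b_31) is unit, so b_31 = 0.
The clause (b_32) is unit, so b_32 = 1.
Now (~b_32) is unsatisfied and unit — conflict.
Either choice for b_11 ends in contradiction.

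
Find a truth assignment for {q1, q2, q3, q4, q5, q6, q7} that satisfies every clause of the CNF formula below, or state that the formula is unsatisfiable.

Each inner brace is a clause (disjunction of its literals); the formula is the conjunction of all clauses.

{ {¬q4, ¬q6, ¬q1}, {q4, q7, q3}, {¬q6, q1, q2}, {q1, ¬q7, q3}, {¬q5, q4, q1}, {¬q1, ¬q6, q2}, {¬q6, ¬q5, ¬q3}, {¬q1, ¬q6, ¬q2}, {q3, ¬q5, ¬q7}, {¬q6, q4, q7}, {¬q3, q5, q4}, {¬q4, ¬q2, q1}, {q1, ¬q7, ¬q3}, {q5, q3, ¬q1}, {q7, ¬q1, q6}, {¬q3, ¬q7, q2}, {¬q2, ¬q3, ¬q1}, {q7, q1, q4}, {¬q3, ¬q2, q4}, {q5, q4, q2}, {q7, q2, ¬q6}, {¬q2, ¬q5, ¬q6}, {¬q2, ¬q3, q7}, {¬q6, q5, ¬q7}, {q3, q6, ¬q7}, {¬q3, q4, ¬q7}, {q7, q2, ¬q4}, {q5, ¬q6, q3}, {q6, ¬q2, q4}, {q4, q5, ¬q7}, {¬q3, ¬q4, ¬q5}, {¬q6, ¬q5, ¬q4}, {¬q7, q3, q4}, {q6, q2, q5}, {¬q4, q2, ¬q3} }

UNSATISFIABLE

Case q4 = False:
Case q7 = True:
Unit clause (¬q3) forces q3 = False.
That conflicts with the unit clause (q3).
Backtrack on q7: now try q7 = False.
Unit clause (q3) forces q3 = True.
Unit clause (¬q6) forces q6 = False.
Unit clause (q5) forces q5 = True.
Unit clause (q1) forces q1 = True.
That conflicts with the unit clause (¬q1).
Neither q7 = True nor q7 = False works.
Backtrack on q4: now try q4 = True.
Case q6 = False:
Case q2 = False:
Unit clause (q7) forces q7 = True.
Unit clause (¬q3) forces q3 = False.
That conflicts with the unit clause (q3).
Backtrack on q2: now try q2 = True.
Unit clause (q1) forces q1 = True.
Unit clause (q7) forces q7 = True.
Unit clause (¬q3) forces q3 = False.
That conflicts with the unit clause (q3).
Neither q2 = True nor q2 = False works.
Backtrack on q6: now try q6 = True.
Unit clause (¬q1) forces q1 = False.
Unit clause (q2) forces q2 = True.
That conflicts with the unit clause (¬q2).
Neither q6 = True nor q6 = False works.
Neither q4 = True nor q4 = False works.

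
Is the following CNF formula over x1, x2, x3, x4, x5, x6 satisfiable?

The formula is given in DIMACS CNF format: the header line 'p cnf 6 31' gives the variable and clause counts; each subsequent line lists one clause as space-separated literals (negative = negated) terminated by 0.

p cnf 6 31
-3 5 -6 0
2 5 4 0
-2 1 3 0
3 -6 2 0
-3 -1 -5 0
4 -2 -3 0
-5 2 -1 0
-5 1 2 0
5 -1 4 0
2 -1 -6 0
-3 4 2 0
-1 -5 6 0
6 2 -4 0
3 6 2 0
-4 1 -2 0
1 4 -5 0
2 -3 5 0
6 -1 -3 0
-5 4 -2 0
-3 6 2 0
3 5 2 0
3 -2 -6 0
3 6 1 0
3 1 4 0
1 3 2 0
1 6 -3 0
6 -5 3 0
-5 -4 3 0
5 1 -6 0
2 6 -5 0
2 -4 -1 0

Try x3 = False.
Try x2 = True.
(x1) alone gives x1 = True.
(¬x6) alone gives x6 = False.
(¬x5) alone gives x5 = False.
(x4) alone gives x4 = True.
This assignment satisfies each clause.
A satisfying assignment: x1: True; x2: True; x3: False; x4: True; x5: False; x6: False.

Yes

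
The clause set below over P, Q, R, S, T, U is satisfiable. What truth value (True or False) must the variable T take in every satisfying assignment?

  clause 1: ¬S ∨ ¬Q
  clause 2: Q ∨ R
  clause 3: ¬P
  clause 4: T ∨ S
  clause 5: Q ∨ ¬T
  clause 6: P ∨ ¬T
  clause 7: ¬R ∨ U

False

Suppose T = True.
The clause (¬P) is unit, so P = False.
But (P) is also a unit clause — contradiction.
So every satisfying assignment has T = False.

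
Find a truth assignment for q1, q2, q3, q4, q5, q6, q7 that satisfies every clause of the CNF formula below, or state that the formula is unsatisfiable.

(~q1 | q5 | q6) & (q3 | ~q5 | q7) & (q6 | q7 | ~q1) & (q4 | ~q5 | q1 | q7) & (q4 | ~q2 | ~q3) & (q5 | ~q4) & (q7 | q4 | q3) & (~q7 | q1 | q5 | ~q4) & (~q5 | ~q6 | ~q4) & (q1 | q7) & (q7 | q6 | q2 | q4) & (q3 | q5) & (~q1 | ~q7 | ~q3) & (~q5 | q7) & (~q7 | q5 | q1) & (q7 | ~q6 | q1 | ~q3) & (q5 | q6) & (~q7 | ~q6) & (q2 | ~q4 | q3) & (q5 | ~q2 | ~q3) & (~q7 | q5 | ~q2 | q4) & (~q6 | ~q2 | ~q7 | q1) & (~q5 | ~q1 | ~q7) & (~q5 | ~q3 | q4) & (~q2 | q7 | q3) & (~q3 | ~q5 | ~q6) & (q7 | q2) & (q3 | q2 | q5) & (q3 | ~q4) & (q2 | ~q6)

Branch on q5: set q5 = 1.
From the singleton clause (q7), q7 = 1.
From the singleton clause (~q6), q6 = 0.
From the singleton clause (~q1), q1 = 0.
Branch on q3: set q3 = 0.
From the singleton clause (~q4), q4 = 0.
No clause remains; q2 is free.

q1=0,  q2=1,  q3=0,  q4=0,  q5=1,  q6=0,  q7=1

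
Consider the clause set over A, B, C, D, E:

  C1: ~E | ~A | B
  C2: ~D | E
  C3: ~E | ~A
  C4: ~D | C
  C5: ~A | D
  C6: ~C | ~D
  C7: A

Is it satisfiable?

Unsatisfiable

(A) alone gives A = 1.
(~E) alone gives E = 0.
(~D) alone gives D = 0.
Now (D) is unsatisfied and unit — conflict.
No assignment satisfies every clause.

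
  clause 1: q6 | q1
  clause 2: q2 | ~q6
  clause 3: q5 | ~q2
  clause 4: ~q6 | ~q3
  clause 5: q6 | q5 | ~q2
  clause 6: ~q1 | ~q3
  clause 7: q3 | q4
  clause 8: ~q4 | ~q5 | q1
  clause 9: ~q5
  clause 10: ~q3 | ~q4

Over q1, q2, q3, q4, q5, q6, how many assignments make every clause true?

There are 2^6 = 64 truth assignments over (q1, q2, q3, q4, q5, q6).
Split on q1. With q1 = 1, the clauses containing q1 are satisfied and ~q1 drops from the rest; 1 of the 2^5 = 32 assignments to the other variables satisfy what remains.
With q1 = 0, by the same count on the reduced clause set, 0 assignments work.
Total: 1 + 0 = 1.

1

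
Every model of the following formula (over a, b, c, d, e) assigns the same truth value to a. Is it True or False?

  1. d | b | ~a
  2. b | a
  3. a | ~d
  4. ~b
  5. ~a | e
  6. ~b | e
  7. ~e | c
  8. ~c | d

True

Suppose a = 0.
Unit clause (b) forces b = 1.
Now (~b) is unsatisfied and unit — conflict.
So every satisfying assignment has a = True.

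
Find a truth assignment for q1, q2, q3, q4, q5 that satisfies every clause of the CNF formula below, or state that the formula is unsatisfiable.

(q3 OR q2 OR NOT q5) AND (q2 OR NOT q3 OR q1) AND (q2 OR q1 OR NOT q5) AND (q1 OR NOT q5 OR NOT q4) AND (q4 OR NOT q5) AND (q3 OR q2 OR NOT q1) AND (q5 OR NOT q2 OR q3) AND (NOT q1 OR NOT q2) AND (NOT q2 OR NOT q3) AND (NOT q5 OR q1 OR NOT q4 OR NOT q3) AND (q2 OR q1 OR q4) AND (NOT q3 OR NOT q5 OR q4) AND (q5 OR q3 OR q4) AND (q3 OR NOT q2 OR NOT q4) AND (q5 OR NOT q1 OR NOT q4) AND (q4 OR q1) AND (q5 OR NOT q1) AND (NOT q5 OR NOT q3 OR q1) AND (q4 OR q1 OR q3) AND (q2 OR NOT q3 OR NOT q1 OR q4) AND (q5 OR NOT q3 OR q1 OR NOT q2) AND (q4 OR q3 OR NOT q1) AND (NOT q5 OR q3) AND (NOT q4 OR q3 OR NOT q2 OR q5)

Branch on q4: set q4 = true.
Branch on q1: set q1 = true.
Unit clause (NOT q2) forces q2 = false.
Unit clause (q3) forces q3 = true.
Unit clause (q5) forces q5 = true.
All clauses are satisfied.

q1 ↦ true; q2 ↦ false; q3 ↦ true; q4 ↦ true; q5 ↦ true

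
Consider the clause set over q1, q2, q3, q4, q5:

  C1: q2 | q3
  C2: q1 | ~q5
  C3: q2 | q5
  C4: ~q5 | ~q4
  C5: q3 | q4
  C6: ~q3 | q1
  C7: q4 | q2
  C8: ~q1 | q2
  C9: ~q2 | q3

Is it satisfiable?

Suppose q2 = 1.
The clause (q3) is unit, so q3 = 1.
The clause (q1) is unit, so q1 = 1.
Suppose q5 = 0.
All clauses hold; q4 can take either value.
A satisfying assignment: q1 ↦ 1, q2 ↦ 1, q3 ↦ 1, q4 ↦ 0, q5 ↦ 0.

Yes, satisfiable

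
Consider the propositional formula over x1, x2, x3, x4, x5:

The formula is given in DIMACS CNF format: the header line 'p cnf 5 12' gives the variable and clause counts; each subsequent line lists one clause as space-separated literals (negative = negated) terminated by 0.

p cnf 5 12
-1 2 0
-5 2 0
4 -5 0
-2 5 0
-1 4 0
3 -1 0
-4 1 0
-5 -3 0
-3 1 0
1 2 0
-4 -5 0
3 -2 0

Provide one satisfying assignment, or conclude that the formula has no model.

UNSATISFIABLE

Try x1 = False.
Unit clause (¬x4) forces x4 = False.
Unit clause (¬x5) forces x5 = False.
Unit clause (¬x2) forces x2 = False.
That conflicts with the unit clause (x2).
Undo x1 and try x1 = True.
Unit clause (x2) forces x2 = True.
Unit clause (x5) forces x5 = True.
Unit clause (x4) forces x4 = True.
That conflicts with the unit clause (¬x4).
Both values of x1 lead to a conflict.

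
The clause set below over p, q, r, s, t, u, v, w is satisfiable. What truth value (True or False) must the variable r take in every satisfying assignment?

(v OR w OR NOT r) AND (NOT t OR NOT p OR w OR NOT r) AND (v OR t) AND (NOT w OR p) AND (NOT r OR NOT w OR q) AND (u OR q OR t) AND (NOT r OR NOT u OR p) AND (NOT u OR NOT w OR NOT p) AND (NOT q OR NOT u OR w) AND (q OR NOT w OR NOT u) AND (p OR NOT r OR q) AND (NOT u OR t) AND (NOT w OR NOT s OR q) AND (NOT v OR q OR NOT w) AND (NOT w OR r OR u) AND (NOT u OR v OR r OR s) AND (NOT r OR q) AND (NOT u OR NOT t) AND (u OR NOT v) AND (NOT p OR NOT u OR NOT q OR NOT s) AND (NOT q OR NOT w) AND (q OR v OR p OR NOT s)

False

Suppose r = true.
The clause (q) is unit, so q = true.
The clause (NOT w) is unit, so w = false.
The clause (v) is unit, so v = true.
The clause (NOT u) is unit, so u = false.
Now (u) is unsatisfied and unit — conflict.
So every satisfying assignment has r = False.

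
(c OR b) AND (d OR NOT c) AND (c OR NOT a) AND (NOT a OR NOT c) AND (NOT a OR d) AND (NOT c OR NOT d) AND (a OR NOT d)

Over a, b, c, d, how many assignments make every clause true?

1

There are 2^4 = 16 truth assignments over (a, b, c, d).
Split on a. With a = true, the clauses containing a are satisfied and NOT a drops from the rest; 0 of the 2^3 = 8 assignments to the other variables satisfy what remains.
With a = false, by the same count on the reduced clause set, 1 assignment works.
(One model: a=F, b=T, c=F, d=F.)
Total: 0 + 1 = 1.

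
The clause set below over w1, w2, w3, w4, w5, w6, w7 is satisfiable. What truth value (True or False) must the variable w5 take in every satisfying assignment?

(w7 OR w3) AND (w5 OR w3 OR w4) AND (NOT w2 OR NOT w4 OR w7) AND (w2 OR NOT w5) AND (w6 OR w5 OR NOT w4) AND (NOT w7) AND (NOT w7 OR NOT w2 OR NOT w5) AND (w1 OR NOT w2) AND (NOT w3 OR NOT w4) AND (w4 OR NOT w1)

False

Suppose w5 = true.
From the singleton clause (w2), w2 = true.
From the singleton clause (NOT w7), w7 = false.
From the singleton clause (w3), w3 = true.
From the singleton clause (NOT w4), w4 = false.
From the singleton clause (w1), w1 = true.
But (NOT w1) is also a unit clause — contradiction.
So every satisfying assignment has w5 = False.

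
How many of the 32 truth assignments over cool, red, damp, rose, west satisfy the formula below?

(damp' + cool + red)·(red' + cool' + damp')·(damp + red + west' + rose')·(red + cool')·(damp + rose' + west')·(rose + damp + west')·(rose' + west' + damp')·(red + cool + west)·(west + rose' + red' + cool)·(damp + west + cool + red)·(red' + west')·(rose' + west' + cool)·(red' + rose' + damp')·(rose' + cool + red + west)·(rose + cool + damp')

3

There are 2^5 = 32 truth assignments over (cool, red, damp, rose, west).
Split on damp. With damp = 1, the clauses containing damp are satisfied and damp' drops from the rest; 0 of the 2^4 = 16 assignments to the other variables satisfy what remains.
With damp = 0, by the same count on the reduced clause set, 3 assignments work.
Total: 0 + 3 = 3.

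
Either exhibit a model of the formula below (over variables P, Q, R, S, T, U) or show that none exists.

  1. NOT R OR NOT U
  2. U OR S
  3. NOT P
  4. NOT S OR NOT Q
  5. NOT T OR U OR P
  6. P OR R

P: false,  Q: false,  R: true,  S: true,  T: false,  U: false

Unit clause (NOT P) forces P = false.
Unit clause (R) forces R = true.
Unit clause (NOT U) forces U = false.
Unit clause (S) forces S = true.
Unit clause (NOT Q) forces Q = false.
Unit clause (NOT T) forces T = false.
This assignment satisfies each clause.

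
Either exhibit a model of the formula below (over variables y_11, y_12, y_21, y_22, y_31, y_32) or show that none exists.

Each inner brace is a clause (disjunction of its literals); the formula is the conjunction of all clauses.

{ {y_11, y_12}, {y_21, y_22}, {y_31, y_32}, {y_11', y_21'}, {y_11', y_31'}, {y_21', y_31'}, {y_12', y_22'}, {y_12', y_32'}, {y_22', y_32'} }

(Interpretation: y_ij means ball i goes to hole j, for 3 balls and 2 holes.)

UNSATISFIABLE

Suppose y_11 = 1.
The clause (y_21') is unit, so y_21 = 0.
The clause (y_22) is unit, so y_22 = 1.
The clause (y_31') is unit, so y_31 = 0.
The clause (y_32) is unit, so y_32 = 1.
But (y_32') is also a unit clause — contradiction.
That branch fails; take y_11 = 0 instead.
The clause (y_12) is unit, so y_12 = 1.
The clause (y_22') is unit, so y_22 = 0.
The clause (y_21) is unit, so y_21 = 1.
The clause (y_31') is unit, so y_31 = 0.
The clause (y_32) is unit, so y_32 = 1.
But (y_32') is also a unit clause — contradiction.
Both values of y_11 lead to a conflict.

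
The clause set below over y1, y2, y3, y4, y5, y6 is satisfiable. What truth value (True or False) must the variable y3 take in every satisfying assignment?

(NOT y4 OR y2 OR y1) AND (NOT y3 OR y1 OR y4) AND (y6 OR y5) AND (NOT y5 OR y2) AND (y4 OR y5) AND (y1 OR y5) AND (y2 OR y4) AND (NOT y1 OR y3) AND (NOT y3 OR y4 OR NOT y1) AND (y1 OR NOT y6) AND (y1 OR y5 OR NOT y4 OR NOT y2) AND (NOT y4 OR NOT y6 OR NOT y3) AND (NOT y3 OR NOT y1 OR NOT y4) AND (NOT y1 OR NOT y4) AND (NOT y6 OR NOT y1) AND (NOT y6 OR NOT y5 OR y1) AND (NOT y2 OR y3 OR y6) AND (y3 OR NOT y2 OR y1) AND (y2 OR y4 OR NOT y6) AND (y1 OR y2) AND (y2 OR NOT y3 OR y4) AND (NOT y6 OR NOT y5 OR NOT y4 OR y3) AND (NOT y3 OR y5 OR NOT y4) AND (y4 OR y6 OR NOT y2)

Suppose y3 = false.
From the singleton clause (NOT y1), y1 = false.
From the singleton clause (y5), y5 = true.
From the singleton clause (y2), y2 = true.
Now (NOT y2) is unsatisfied and unit — conflict.
So every satisfying assignment has y3 = True.

True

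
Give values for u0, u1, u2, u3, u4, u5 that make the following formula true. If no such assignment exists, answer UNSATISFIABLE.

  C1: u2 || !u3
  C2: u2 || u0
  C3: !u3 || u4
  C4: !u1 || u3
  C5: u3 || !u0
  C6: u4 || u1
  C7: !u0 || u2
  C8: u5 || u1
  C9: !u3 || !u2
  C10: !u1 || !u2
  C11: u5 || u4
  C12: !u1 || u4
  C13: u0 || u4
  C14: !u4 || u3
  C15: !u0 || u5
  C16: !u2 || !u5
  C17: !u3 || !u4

Case u2 = true:
The clause (!u3) is unit, so u3 = false.
The clause (!u1) is unit, so u1 = false.
The clause (!u0) is unit, so u0 = false.
The clause (u4) is unit, so u4 = true.
But (!u4) is also a unit clause — contradiction.
That branch fails; take u2 = false instead.
The clause (!u3) is unit, so u3 = false.
The clause (u0) is unit, so u0 = true.
But (!u0) is also a unit clause — contradiction.
Either choice for u2 ends in contradiction.

UNSATISFIABLE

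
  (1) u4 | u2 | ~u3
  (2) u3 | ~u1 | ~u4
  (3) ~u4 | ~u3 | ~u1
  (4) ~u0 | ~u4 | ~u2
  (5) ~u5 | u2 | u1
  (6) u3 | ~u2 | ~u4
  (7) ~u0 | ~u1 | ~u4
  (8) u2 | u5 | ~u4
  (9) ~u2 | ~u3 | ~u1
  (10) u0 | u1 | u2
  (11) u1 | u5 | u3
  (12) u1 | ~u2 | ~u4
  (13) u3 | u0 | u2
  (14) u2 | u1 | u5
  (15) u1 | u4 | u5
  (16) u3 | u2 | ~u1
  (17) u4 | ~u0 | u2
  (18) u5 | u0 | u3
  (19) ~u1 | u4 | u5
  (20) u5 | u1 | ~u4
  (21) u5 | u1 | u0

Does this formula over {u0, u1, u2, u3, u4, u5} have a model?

Branch on u4: set u4 = 0.
Branch on u2: set u2 = 1.
Branch on u3: set u3 = 0.
Branch on u1: set u1 = 1.
Unit clause (u5) forces u5 = 1.
No clause remains; u0 is free.
A satisfying assignment: u0: 1, u1: 1, u2: 1, u3: 0, u4: 0, u5: 1.

Yes, satisfiable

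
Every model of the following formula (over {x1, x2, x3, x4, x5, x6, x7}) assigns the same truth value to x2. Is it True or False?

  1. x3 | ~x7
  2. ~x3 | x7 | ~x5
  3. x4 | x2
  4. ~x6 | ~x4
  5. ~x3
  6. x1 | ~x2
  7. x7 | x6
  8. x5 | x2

True

Suppose x2 = 0.
(x4) alone gives x4 = 1.
(~x6) alone gives x6 = 0.
(~x3) alone gives x3 = 0.
(~x7) alone gives x7 = 0.
But (x7) is also a unit clause — contradiction.
So every satisfying assignment has x2 = True.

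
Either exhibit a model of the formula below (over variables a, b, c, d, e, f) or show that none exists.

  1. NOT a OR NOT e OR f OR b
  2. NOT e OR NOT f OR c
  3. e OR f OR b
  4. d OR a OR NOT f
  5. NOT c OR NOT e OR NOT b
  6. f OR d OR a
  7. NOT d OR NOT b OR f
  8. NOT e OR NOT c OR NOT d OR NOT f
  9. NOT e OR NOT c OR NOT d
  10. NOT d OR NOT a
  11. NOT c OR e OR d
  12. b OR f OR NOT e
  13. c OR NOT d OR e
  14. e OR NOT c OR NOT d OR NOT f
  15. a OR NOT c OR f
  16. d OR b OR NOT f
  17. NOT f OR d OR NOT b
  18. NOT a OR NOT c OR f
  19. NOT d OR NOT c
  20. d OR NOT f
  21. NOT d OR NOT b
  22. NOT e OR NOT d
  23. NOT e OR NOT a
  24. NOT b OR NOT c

Case d = false:
From the singleton clause (NOT f), f = false.
From the singleton clause (a), a = true.
From the singleton clause (NOT c), c = false.
From the singleton clause (NOT e), e = false.
From the singleton clause (b), b = true.
All clauses are satisfied.

a=true, b=true, c=false, d=false, e=false, f=false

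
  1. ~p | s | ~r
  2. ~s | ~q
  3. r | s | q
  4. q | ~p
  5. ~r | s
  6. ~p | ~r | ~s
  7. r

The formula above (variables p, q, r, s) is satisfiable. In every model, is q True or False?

False

Suppose q = 1.
The clause (~s) is unit, so s = 0.
The clause (~r) is unit, so r = 0.
Now (r) is unsatisfied and unit — conflict.
So every satisfying assignment has q = False.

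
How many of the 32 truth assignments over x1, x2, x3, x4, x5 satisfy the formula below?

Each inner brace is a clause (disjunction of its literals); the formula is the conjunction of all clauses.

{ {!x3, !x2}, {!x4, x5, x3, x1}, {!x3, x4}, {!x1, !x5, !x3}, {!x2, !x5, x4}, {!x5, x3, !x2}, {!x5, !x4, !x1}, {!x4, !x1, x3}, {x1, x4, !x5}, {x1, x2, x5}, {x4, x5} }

4

There are 2^5 = 32 truth assignments over (x1, x2, x3, x4, x5).
Split on x2. With x2 = true, the clauses containing x2 are satisfied and !x2 drops from the rest; 0 of the 2^4 = 16 assignments to the other variables satisfy what remains.
With x2 = false, by the same count on the reduced clause set, 4 assignments work.
(One model: x1=F, x2=F, x3=F, x4=T, x5=T.)
Total: 0 + 4 = 4.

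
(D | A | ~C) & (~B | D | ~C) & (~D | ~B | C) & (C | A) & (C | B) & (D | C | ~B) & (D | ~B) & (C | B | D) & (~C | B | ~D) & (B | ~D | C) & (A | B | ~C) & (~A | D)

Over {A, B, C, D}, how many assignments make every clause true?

There are 2^4 = 16 truth assignments over (A, B, C, D).
Split on D. With D = 1, the clauses containing D are satisfied and ~D drops from the rest; 2 of the 2^3 = 8 assignments to the other variables satisfy what remains.
With D = 0, by the same count on the reduced clause set, 0 assignments work.
(One model: A=F, B=T, C=T, D=T.)
Total: 2 + 0 = 2.

2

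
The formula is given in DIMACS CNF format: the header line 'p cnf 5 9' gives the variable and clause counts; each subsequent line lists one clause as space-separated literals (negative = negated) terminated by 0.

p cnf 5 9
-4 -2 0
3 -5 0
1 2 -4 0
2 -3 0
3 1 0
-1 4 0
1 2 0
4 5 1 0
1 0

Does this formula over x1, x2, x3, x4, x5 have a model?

Unit clause (x1) forces x1 = True.
Unit clause (x4) forces x4 = True.
Unit clause (¬x2) forces x2 = False.
Unit clause (¬x3) forces x3 = False.
Unit clause (¬x5) forces x5 = False.
All clauses are satisfied.
A satisfying assignment: x1=True, x2=False, x3=False, x4=True, x5=False.

Yes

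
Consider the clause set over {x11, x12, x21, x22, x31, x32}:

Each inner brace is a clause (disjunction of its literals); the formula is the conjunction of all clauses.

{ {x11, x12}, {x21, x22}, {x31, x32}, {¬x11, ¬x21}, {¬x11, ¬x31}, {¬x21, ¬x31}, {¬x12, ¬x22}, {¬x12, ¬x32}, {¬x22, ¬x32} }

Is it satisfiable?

Case x11 = True:
Unit clause (¬x21) forces x21 = False.
Unit clause (x22) forces x22 = True.
Unit clause (¬x31) forces x31 = False.
Unit clause (x32) forces x32 = True.
But (¬x32) is also a unit clause — contradiction.
So x11 must be the other value — set x11 = False.
Unit clause (x12) forces x12 = True.
Unit clause (¬x22) forces x22 = False.
Unit clause (x21) forces x21 = True.
Unit clause (¬x31) forces x31 = False.
Unit clause (x32) forces x32 = True.
But (¬x32) is also a unit clause — contradiction.
Both values of x11 lead to a conflict.
No assignment satisfies every clause.

Unsatisfiable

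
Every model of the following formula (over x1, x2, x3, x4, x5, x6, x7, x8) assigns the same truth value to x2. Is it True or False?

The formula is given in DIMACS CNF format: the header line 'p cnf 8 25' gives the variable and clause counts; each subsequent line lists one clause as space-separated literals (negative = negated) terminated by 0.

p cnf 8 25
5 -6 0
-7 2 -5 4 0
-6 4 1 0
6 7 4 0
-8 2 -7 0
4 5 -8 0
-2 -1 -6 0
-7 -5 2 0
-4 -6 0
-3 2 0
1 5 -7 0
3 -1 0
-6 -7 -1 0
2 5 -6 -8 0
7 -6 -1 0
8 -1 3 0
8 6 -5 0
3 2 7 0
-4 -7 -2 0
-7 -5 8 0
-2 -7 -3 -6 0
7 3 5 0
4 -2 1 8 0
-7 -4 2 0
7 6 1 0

Suppose x2 = False.
Unit clause (¬x3) forces x3 = False.
Unit clause (¬x1) forces x1 = False.
Unit clause (x7) forces x7 = True.
Unit clause (¬x8) forces x8 = False.
Unit clause (¬x5) forces x5 = False.
But (x5) is also a unit clause — contradiction.
So every satisfying assignment has x2 = True.

True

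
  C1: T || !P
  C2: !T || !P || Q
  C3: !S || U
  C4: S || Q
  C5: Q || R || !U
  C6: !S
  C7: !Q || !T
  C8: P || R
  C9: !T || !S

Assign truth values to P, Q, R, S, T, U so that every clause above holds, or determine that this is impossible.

From the singleton clause (!S), S = false.
From the singleton clause (Q), Q = true.
From the singleton clause (!T), T = false.
From the singleton clause (!P), P = false.
From the singleton clause (R), R = true.
No clause remains; U is free.

P ↦ false; Q ↦ true; R ↦ true; S ↦ false; T ↦ false; U ↦ false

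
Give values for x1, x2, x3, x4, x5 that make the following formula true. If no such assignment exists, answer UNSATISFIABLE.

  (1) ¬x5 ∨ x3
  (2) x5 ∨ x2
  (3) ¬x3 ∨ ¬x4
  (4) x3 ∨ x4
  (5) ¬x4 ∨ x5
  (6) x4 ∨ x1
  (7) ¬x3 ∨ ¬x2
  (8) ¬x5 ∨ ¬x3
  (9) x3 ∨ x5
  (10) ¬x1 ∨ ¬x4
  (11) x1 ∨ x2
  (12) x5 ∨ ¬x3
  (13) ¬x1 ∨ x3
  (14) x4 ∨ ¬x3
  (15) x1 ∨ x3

UNSATISFIABLE

Case x5 = False:
Unit clause (x2) forces x2 = True.
Unit clause (¬x4) forces x4 = False.
Unit clause (x3) forces x3 = True.
Now (¬x3) is unsatisfied and unit — conflict.
So x5 must be the other value — set x5 = True.
Unit clause (x3) forces x3 = True.
Now (¬x3) is unsatisfied and unit — conflict.
Either choice for x5 ends in contradiction.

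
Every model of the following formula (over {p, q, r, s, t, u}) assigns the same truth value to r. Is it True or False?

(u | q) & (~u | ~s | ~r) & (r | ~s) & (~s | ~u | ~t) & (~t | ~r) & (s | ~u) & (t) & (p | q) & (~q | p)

Suppose r = 1.
From the singleton clause (~t), t = 0.
That conflicts with the unit clause (t).
So every satisfying assignment has r = False.

False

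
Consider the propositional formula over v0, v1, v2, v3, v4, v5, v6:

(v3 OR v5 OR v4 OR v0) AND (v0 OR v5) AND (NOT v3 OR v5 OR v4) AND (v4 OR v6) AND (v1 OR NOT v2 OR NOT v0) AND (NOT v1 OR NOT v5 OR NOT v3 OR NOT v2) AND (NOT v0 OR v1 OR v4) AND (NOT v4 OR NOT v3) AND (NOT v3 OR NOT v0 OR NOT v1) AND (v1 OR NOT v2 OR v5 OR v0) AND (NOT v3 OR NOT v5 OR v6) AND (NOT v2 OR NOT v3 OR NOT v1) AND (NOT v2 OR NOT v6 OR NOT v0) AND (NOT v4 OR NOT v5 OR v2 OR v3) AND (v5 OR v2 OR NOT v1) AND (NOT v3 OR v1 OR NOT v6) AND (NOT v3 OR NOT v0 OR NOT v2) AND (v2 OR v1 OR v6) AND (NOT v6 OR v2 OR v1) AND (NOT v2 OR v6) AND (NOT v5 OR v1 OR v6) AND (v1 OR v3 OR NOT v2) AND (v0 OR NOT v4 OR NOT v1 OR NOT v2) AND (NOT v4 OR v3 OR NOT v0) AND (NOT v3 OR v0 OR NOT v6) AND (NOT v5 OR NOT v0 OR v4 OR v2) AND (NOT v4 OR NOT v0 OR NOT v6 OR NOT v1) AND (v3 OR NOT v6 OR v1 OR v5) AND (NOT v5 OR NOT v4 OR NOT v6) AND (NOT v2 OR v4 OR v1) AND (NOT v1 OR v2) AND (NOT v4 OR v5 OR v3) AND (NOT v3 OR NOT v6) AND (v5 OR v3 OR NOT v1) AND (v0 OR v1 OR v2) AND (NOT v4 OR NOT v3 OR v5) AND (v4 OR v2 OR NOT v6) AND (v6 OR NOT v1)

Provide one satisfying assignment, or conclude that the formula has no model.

Case v0 = false:
(v5) alone gives v5 = true.
Case v4 = false:
(v6) alone gives v6 = true.
(NOT v3) alone gives v3 = false.
(v2) alone gives v2 = true.
(v1) alone gives v1 = true.
This assignment satisfies each clause.

v0: false,  v1: true,  v2: true,  v3: false,  v4: false,  v5: true,  v6: true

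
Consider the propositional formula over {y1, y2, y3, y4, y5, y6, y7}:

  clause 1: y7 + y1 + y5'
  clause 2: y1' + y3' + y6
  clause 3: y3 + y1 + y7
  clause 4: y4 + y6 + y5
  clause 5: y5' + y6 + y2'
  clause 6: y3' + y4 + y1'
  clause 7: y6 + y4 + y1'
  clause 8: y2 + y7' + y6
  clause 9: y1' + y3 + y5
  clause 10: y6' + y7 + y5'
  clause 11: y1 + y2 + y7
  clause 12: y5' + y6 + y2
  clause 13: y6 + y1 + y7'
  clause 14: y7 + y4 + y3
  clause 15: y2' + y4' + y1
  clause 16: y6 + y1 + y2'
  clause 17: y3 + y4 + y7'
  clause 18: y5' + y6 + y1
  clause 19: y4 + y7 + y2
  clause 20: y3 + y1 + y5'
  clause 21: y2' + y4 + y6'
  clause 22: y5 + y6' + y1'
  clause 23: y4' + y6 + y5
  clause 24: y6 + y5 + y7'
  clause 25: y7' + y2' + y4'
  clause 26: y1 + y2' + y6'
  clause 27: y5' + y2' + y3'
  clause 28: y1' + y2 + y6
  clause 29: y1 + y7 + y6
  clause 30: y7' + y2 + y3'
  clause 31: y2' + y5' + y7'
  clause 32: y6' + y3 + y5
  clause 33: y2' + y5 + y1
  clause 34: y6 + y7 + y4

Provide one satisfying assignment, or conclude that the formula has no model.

y1: 1, y2: 0, y3: 0, y4: 1, y5: 1, y6: 1, y7: 1

Try y7 = 1.
Try y2 = 0.
The clause (y6) is unit, so y6 = 1.
The clause (y3') is unit, so y3 = 0.
The clause (y4) is unit, so y4 = 1.
The clause (y5) is unit, so y5 = 1.
The clause (y1) is unit, so y1 = 1.
This assignment satisfies each clause.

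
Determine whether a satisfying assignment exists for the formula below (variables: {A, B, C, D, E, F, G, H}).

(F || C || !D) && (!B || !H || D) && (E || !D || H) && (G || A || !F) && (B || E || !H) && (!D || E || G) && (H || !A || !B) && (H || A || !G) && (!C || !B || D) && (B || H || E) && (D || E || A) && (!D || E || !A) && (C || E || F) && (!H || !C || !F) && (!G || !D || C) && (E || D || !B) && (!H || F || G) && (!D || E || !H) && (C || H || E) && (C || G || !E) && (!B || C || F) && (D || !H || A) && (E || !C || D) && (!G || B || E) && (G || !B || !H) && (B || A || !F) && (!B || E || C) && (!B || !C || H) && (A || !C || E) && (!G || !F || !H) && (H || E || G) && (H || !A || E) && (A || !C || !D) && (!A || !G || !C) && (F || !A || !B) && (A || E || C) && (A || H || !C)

Try F = false.
Try C = true.
Try B = false.
Try E = true.
Try H = false.
(A) alone gives A = true.
(!G) alone gives G = false.
No clause remains; D is free.
A satisfying assignment: A: true; B: false; C: true; D: true; E: true; F: false; G: false; H: false.

Satisfiable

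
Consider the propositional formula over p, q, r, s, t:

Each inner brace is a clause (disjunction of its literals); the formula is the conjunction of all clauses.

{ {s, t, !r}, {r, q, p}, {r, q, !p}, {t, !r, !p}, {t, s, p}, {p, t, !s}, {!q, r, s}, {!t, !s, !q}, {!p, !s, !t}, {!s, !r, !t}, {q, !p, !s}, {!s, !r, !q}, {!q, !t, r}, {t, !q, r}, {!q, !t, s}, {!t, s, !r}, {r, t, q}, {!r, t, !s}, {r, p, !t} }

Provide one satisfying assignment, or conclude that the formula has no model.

Case s = true:
Case p = true:
From the singleton clause (!t), t = false.
From the singleton clause (!r), r = false.
From the singleton clause (q), q = true.
That conflicts with the unit clause (!q).
Backtrack on p: now try p = false.
From the singleton clause (t), t = true.
From the singleton clause (!q), q = false.
From the singleton clause (r), r = true.
That conflicts with the unit clause (!r).
Either choice for p ends in contradiction.
Backtrack on s: now try s = false.
Case t = true:
From the singleton clause (!q), q = false.
From the singleton clause (!r), r = false.
From the singleton clause (p), p = true.
That conflicts with the unit clause (!p).
Backtrack on t: now try t = false.
From the singleton clause (!r), r = false.
From the singleton clause (p), p = true.
From the singleton clause (q), q = true.
That conflicts with the unit clause (!q).
Either choice for t ends in contradiction.
Either choice for s ends in contradiction.

UNSATISFIABLE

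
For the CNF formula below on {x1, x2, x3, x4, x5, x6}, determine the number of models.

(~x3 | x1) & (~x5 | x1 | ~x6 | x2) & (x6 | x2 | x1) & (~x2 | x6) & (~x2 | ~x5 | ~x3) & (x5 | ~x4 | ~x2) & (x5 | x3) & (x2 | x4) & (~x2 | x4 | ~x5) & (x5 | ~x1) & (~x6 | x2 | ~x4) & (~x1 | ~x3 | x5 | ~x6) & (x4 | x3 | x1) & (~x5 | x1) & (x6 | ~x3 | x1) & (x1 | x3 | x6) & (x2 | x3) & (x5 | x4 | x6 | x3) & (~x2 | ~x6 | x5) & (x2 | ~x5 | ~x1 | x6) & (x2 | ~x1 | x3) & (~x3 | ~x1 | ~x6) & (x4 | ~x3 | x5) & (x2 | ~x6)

1

There are 2^6 = 64 truth assignments over (x1, x2, x3, x4, x5, x6).
Split on x5. With x5 = 1, the clauses containing x5 are satisfied and ~x5 drops from the rest; 1 of the 2^5 = 32 assignments to the other variables satisfy what remains.
With x5 = 0, by the same count on the reduced clause set, 0 assignments work.
(One model: x1=T, x2=T, x3=F, x4=T, x5=T, x6=T.)
Total: 1 + 0 = 1.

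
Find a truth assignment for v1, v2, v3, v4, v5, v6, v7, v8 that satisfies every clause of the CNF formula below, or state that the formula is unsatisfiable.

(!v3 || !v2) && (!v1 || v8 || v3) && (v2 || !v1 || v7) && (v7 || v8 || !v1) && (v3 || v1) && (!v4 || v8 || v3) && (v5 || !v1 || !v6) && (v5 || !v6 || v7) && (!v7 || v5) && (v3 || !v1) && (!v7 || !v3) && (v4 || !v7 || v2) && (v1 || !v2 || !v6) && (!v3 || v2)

UNSATISFIABLE

Branch on v3: set v3 = false.
The clause (v1) is unit, so v1 = true.
That conflicts with the unit clause (!v1).
Backtrack on v3: now try v3 = true.
The clause (!v2) is unit, so v2 = false.
That conflicts with the unit clause (v2).
Neither v3 = true nor v3 = false works.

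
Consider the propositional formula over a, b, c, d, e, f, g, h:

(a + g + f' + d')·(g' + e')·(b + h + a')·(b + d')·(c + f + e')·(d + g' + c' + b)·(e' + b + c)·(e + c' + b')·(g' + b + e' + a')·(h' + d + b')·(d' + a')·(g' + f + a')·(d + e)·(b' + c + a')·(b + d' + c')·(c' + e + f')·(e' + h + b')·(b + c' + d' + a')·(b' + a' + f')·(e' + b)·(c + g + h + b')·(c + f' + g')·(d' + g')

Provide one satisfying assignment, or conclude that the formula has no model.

Case g = 0:
Case b = 1:
Case e = 1:
The clause (h) is unit, so h = 1.
The clause (d) is unit, so d = 1.
The clause (a') is unit, so a = 0.
The clause (f') is unit, so f = 0.
The clause (c) is unit, so c = 1.
Every clause now holds.

a: 0,  b: 1,  c: 1,  d: 1,  e: 1,  f: 0,  g: 0,  h: 1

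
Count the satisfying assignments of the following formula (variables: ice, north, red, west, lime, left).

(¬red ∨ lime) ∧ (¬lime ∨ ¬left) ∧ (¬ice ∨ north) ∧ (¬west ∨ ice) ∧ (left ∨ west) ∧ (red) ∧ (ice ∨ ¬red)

There are 2^6 = 64 truth assignments over (ice, north, red, west, lime, left).
Split on lime. With lime = True, the clauses containing lime are satisfied and ¬lime drops from the rest; 1 of the 2^5 = 32 assignments to the other variables satisfy what remains.
With lime = False, by the same count on the reduced clause set, 0 assignments work.
(One model: ice=T, north=T, red=T, west=T, lime=T, left=F.)
Total: 1 + 0 = 1.

1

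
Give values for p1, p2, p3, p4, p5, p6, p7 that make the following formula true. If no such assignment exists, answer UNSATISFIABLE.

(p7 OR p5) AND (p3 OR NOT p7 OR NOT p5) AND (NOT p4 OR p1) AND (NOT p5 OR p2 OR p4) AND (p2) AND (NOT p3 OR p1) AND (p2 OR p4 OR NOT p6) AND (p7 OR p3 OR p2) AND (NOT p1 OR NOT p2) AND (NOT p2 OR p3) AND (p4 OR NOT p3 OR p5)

UNSATISFIABLE

From the singleton clause (p2), p2 = true.
From the singleton clause (NOT p1), p1 = false.
From the singleton clause (NOT p4), p4 = false.
From the singleton clause (NOT p3), p3 = false.
Now (p3) is unsatisfied and unit — conflict.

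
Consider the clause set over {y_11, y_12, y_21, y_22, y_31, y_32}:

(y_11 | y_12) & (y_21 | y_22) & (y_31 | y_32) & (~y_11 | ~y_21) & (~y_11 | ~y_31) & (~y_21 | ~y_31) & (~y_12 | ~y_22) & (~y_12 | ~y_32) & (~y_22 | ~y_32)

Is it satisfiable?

Case y_11 = 1:
The clause (~y_21) is unit, so y_21 = 0.
The clause (y_22) is unit, so y_22 = 1.
The clause (~y_31) is unit, so y_31 = 0.
The clause (y_32) is unit, so y_32 = 1.
Now (~y_32) is unsatisfied and unit — conflict.
That branch fails; take y_11 = 0 instead.
The clause (y_12) is unit, so y_12 = 1.
The clause (~y_22) is unit, so y_22 = 0.
The clause (y_21) is unit, so y_21 = 1.
The clause (~y_31) is unit, so y_31 = 0.
The clause (y_32) is unit, so y_32 = 1.
Now (~y_32) is unsatisfied and unit — conflict.
Neither y_11 = 1 nor y_11 = 0 works.
No assignment satisfies every clause.

No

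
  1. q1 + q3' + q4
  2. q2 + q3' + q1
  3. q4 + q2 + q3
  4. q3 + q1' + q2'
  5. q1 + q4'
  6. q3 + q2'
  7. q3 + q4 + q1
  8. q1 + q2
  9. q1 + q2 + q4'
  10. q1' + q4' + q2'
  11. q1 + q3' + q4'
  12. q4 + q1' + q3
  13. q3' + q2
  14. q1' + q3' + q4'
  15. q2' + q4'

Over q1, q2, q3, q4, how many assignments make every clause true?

There are 2^4 = 16 truth assignments over (q1, q2, q3, q4).
Split on q3. With q3 = 1, the clauses containing q3 are satisfied and q3' drops from the rest; 1 of the 2^3 = 8 assignments to the other variables satisfy what remains.
With q3 = 0, by the same count on the reduced clause set, 1 assignment works.
Total: 1 + 1 = 2.

2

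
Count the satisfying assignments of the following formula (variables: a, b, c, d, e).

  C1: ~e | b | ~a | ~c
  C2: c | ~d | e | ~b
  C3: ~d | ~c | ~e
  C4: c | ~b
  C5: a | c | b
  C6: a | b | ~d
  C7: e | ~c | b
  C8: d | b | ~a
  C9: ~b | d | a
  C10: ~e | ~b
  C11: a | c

6

There are 2^5 = 32 truth assignments over (a, b, c, d, e).
Split on c. With c = 1, the clauses containing c are satisfied and ~c drops from the rest; 4 of the 2^4 = 16 assignments to the other variables satisfy what remains.
With c = 0, by the same count on the reduced clause set, 2 assignments work.
(One model: a=F, b=F, c=T, d=F, e=T.)
Total: 4 + 2 = 6.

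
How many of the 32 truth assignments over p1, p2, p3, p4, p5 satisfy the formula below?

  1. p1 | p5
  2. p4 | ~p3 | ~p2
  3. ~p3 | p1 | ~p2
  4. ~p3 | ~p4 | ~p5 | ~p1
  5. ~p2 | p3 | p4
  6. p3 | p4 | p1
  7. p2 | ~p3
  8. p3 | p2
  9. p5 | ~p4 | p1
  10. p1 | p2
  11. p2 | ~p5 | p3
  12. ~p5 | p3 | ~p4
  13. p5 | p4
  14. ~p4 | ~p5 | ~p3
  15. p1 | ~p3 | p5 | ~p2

There are 2^5 = 32 truth assignments over (p1, p2, p3, p4, p5).
Split on p2. With p2 = 1, the clauses containing p2 are satisfied and ~p2 drops from the rest; 2 of the 2^4 = 16 assignments to the other variables satisfy what remains.
With p2 = 0, by the same count on the reduced clause set, 0 assignments work.
(One model: p1=T, p2=T, p3=F, p4=T, p5=F.)
Total: 2 + 0 = 2.

2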